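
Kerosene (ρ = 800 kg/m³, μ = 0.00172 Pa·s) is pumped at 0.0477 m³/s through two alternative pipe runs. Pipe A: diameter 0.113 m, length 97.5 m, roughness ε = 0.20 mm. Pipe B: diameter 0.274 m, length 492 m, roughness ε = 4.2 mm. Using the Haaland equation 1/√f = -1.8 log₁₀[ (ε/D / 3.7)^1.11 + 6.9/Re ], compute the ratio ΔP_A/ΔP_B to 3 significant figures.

ΔP_A/ΔP_B ≈ 8.73

Pipe A: V = Q/A = 0.0477/0.01003 = 4.756 m/s; Re = 2.5e+05; ε/D = 0.00177; Haaland → f = 0.02341; ΔP_A = f(L/D)(ρV²/2) = 1.828e+05 Pa.
Pipe B: V = Q/A = 0.0477/0.05896 = 0.809 m/s; Re = 1.031e+05; ε/D = 0.0153; Haaland → f = 0.04455; ΔP_B = f(L/D)(ρV²/2) = 2.094e+04 Pa.
ΔP_A/ΔP_B = 1.828e+05/2.094e+04 = 8.73.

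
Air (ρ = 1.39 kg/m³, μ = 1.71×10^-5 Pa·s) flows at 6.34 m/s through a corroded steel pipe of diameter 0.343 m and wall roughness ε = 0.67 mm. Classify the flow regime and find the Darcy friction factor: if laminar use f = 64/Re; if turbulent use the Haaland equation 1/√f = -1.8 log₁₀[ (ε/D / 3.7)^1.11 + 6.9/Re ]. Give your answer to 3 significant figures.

f ≈ 0.0242

Re = ρVD/μ = 1.39·6.34·0.343/1.71e-05 = 1.768e+05.
Re > 4000 → turbulent. ε/D = 0.00067/0.343 = 0.00195; Haaland: 1/√f = -1.8 log₁₀[0.00023 + 3.9e-05] = 6.426, so f = 0.02422.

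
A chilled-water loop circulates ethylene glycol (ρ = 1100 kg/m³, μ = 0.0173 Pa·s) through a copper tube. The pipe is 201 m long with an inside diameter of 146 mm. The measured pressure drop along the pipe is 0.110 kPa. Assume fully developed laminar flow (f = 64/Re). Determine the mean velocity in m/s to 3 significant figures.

For laminar flow, f = 64/Re with Re = ρVD/μ, so Darcy-Weisbach reduces to ΔP = 32μLV/D². Solving for V: V = ΔP·D²/(32μL) = 110·(0.146)²/(32·0.0173·201) = 0.02107 m/s.
Check: Re = ρVD/μ = 1100·0.02107·0.146/0.0173 = 195.6 < 2300, so the laminar assumption holds.

V ≈ 0.0211 m/s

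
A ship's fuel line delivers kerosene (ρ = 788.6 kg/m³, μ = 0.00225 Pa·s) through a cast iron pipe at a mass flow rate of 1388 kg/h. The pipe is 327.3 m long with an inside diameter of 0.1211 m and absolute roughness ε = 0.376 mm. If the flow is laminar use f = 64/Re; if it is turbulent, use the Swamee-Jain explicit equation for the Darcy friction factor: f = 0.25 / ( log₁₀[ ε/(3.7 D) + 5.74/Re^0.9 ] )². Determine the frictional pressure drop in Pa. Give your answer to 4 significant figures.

ṁ = 1388 kg/h = 1388/3600 = 0.3856 kg/s.
A = πD²/4 = π(0.1211)²/4 = 0.01152 m²; mean velocity V = ṁ/(ρA) = 0.3856/(788.6 · 0.01152) = 0.04245 m/s.
Reynolds number Re = ρVD/μ = 788.6 · 0.04245 · 0.1211 / 0.00225 = 1802.
Re < 2300 → laminar flow, so f = 64/Re = 64/1802 = 0.03552 (the turbulent correlation is not needed).
Darcy-Weisbach: ΔP = f(L/D)(ρV²/2) = 0.03552·(327.3/0.1211)·(788.6·0.04245²/2) = 0.03552·2703·0.7104 = 68.21 Pa.

ΔP ≈ 68.21 Pa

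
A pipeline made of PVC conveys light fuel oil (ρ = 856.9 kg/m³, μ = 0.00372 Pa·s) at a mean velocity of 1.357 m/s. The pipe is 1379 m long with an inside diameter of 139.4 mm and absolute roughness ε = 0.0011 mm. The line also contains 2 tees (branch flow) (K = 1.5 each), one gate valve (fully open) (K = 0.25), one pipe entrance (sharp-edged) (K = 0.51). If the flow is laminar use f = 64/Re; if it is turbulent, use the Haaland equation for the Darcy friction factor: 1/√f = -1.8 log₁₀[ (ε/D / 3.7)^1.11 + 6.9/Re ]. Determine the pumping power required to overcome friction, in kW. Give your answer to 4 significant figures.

Reynolds number Re = ρVD/μ = 856.9 · 1.357 · 0.1394 / 0.00372 = 4.357e+04.
Re > 4000 → turbulent. Relative roughness ε/D = 1.1e-06/0.1394 = 7.89e-06. Haaland: 1/√f = -1.8 log₁₀[(7.89e-06/3.7)^1.11 + 6.9/4.357e+04] = -1.8 log₁₀[5.07e-07 + 0.000158] = 6.838, so f = 0.02139.
Total minor-loss coefficient ΣK = 2·1.5 + 1·0.25 + 1·0.51 = 3.76.
ΔP = [f·L/D + ΣK]·(ρV²/2) = [0.02139·1379/0.1394 + 3.76]·(856.9·1.357²/2) = [211.6 + 3.76]·789 = 1.699e+05 Pa.
Q = V·A = 1.357·0.01526 = 0.02071 m³/s.
Pumping power P = QΔP = 0.02071·1.699e+05 = 3518.2 W = 3.518 kW.

P ≈ 3.518 kW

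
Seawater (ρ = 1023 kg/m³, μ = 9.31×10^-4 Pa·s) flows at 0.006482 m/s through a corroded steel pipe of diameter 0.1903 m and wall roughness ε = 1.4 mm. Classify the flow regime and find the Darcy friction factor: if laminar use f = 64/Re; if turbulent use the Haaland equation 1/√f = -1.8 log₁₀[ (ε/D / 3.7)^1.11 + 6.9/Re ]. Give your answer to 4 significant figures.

f ≈ 0.04722

Re = ρVD/μ = 1023·0.006482·0.1903/0.000931 = 1355.
Re < 2300 → laminar, so f = 64/Re = 0.04722 (roughness is irrelevant in laminar flow).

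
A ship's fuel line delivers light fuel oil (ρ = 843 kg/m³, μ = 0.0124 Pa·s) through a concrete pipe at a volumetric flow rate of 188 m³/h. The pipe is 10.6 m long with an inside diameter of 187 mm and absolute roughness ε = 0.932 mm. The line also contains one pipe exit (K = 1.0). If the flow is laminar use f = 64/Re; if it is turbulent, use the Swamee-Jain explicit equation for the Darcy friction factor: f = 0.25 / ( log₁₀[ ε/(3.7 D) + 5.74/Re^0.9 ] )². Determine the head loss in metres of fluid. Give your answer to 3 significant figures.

h_f ≈ 0.543 m

Q = 188 m³/h = 188/3600 = 0.05222 m³/s.
Cross-sectional area A = πD²/4 = π(0.187)²/4 = 0.02746 m²; mean velocity V = Q/A = 0.05222/0.02746 = 1.901 m/s.
Reynolds number Re = ρVD/μ = 843 · 1.901 · 0.187 / 0.0124 = 2.417e+04.
Re > 4000 → turbulent. Relative roughness ε/D = 0.000932/0.187 = 0.00498. Swamee-Jain: f = 0.25/(log₁₀[0.00498/3.7 + 5.74/2.417e+04^0.9])² = 0.25/(log₁₀[0.00135 + 0.000652])² = 0.25/(-2.699)² = 0.03431.
Total minor-loss coefficient ΣK = 1·1 = 1.
ΔP = [f·L/D + ΣK]·(ρV²/2) = [0.03431·10.6/0.187 + 1]·(843·1.901²/2) = [1.945 + 1]·1524 = 4488 Pa.
Head loss h_f = ΔP/(ρg) = 4488/(843·9.81) = 0.543 m.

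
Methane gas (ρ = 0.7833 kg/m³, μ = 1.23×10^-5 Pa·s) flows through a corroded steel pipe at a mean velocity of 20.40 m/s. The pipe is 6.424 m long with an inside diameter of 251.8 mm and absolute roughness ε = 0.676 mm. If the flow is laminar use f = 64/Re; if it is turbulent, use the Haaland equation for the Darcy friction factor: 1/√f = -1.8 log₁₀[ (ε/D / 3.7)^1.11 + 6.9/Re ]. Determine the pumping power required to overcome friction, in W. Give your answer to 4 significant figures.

P ≈ 109.1 W

Reynolds number Re = ρVD/μ = 0.7833 · 20.4 · 0.2518 / 1.23e-05 = 3.271e+05.
Re > 4000 → turbulent. Relative roughness ε/D = 0.000676/0.2518 = 0.00268. Haaland: 1/√f = -1.8 log₁₀[(0.00268/3.7)^1.11 + 6.9/3.271e+05] = -1.8 log₁₀[0.000328 + 2.11e-05] = 6.224, so f = 0.02582.
Darcy-Weisbach: ΔP = f(L/D)(ρV²/2) = 0.02582·(6.424/0.2518)·(0.7833·20.4²/2) = 0.02582·25.51·163 = 107.4 Pa.
Q = V·A = 20.4·0.0498 = 1.016 m³/s.
Pumping power P = QΔP = 1.016·107.4 = 109.06 W = 109.1 W.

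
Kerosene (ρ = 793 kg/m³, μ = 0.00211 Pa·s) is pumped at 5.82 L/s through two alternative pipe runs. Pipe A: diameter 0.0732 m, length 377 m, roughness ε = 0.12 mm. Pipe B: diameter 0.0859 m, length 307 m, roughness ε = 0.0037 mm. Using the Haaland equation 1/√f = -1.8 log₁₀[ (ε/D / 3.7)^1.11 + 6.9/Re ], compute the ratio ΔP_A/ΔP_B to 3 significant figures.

ΔP_A/ΔP_B ≈ 3.12

Pipe A: V = Q/A = 0.00582/0.004208 = 1.383 m/s; Re = 3.805e+04; ε/D = 0.00164; Haaland → f = 0.02622; ΔP_A = f(L/D)(ρV²/2) = 1.024e+05 Pa.
Pipe B: V = Q/A = 0.00582/0.005795 = 1.004 m/s; Re = 3.242e+04; ε/D = 4.31e-05; Haaland → f = 0.02297; ΔP_B = f(L/D)(ρV²/2) = 3.283e+04 Pa.
ΔP_A/ΔP_B = 1.024e+05/3.283e+04 = 3.12.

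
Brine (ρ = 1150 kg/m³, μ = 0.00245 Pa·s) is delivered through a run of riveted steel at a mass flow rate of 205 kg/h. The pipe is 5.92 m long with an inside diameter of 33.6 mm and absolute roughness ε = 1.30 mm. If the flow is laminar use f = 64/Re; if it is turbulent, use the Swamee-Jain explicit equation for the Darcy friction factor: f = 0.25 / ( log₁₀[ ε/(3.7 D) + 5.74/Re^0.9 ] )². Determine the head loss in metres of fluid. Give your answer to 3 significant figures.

ṁ = 205 kg/h = 205/3600 = 0.05694 kg/s.
A = πD²/4 = π(0.0336)²/4 = 0.0008867 m²; mean velocity V = ṁ/(ρA) = 0.05694/(1150 · 0.0008867) = 0.05585 m/s.
Reynolds number Re = ρVD/μ = 1150 · 0.05585 · 0.0336 / 0.00245 = 880.8.
Re < 2300 → laminar flow, so f = 64/Re = 64/880.8 = 0.07266 (the turbulent correlation is not needed).
Darcy-Weisbach: ΔP = f(L/D)(ρV²/2) = 0.07266·(5.92/0.0336)·(1150·0.05585²/2) = 0.07266·176.2·1.793 = 22.96 Pa.
Head loss h_f = ΔP/(ρg) = 22.96/(1150·9.81) = 0.00204 m.

h_f ≈ 0.00204 m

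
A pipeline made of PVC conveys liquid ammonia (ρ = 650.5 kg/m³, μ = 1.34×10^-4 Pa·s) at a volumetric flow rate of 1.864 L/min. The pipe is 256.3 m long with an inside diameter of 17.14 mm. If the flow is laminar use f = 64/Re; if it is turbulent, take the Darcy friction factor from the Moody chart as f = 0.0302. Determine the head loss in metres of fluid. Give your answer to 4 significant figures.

Q = 1.864 L/min = 1.864/60000 = 3.107e-05 m³/s.
Cross-sectional area A = πD²/4 = π(0.01714)²/4 = 0.0002307 m²; mean velocity V = Q/A = 3.107e-05/0.0002307 = 0.1346 m/s.
Reynolds number Re = ρVD/μ = 650.5 · 0.1346 · 0.01714 / 0.000134 = 1.12e+04.
Re > 4000 → turbulent; use the Moody-chart value f = 0.0302.
Darcy-Weisbach: ΔP = f(L/D)(ρV²/2) = 0.0302·(256.3/0.01714)·(650.5·0.1346²/2) = 0.0302·1.495e+04·5.896 = 2663 Pa.
Head loss h_f = ΔP/(ρg) = 2663/(650.5·9.81) = 0.4173 m.

h_f ≈ 0.4173 m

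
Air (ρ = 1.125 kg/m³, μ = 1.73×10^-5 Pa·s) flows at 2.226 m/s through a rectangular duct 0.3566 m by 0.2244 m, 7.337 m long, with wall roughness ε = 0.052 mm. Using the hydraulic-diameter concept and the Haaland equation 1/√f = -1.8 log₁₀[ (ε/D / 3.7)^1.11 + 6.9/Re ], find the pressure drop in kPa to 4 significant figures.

Hydraulic diameter D_h = 4A/P = 4·(0.3566·0.2244)/(2·(0.3566+0.2244)) = 0.3201/1.162 = 0.2755 m.
Re = ρVD_h/μ = 1.125·2.226·0.2755/1.73e-05 = 3.987e+04.
ε/D_h = 5.2e-05/0.2755 = 0.000189; Haaland gives 1/√f = -1.8 log₁₀[1.72e-05+0.000173] = 6.697, so f = 0.0223.
ΔP = f(L/D_h)(ρV²/2) = 0.0223·7.337/0.2755·2.787 = 1.655 Pa.
ΔP = 0.001655 kPa.

ΔP ≈ 0.001655 kPa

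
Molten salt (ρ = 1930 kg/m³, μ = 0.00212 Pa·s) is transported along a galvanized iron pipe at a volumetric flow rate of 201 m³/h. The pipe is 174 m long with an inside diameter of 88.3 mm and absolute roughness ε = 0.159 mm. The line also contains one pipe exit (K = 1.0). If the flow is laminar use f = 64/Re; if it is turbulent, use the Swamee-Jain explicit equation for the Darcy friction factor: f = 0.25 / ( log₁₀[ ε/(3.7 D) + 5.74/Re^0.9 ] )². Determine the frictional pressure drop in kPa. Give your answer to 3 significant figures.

ΔP ≈ 3740 kPa

Q = 201 m³/h = 201/3600 = 0.05583 m³/s.
Cross-sectional area A = πD²/4 = π(0.0883)²/4 = 0.006124 m²; mean velocity V = Q/A = 0.05583/0.006124 = 9.118 m/s.
Reynolds number Re = ρVD/μ = 1930 · 9.118 · 0.0883 / 0.00212 = 7.329e+05.
Re > 4000 → turbulent. Relative roughness ε/D = 0.000159/0.0883 = 0.0018. Swamee-Jain: f = 0.25/(log₁₀[0.0018/3.7 + 5.74/7.329e+05^0.9])² = 0.25/(log₁₀[0.000487 + 3.02e-05])² = 0.25/(-3.287)² = 0.02314.
Total minor-loss coefficient ΣK = 1·1 = 1.
ΔP = [f·L/D + ΣK]·(ρV²/2) = [0.02314·174/0.0883 + 1]·(1930·9.118²/2) = [45.61 + 1]·8.022e+04 = 3.739e+06 Pa.
ΔP = 3.739e+06 Pa = 3740 kPa.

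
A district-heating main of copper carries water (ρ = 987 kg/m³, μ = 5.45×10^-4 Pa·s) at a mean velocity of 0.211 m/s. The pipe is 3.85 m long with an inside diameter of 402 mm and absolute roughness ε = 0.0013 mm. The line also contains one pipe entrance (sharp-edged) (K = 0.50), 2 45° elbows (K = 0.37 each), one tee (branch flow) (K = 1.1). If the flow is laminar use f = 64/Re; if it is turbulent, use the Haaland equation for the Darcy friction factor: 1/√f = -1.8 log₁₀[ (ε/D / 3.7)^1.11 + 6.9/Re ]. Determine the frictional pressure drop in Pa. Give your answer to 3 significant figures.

ΔP ≈ 54.9 Pa

Reynolds number Re = ρVD/μ = 987 · 0.211 · 0.402 / 0.000545 = 1.536e+05.
Re > 4000 → turbulent. Relative roughness ε/D = 1.3e-06/0.402 = 3.23e-06. Haaland: 1/√f = -1.8 log₁₀[(3.23e-06/3.7)^1.11 + 6.9/1.536e+05] = -1.8 log₁₀[1.88e-07 + 4.49e-05] = 7.822, so f = 0.01634.
Total minor-loss coefficient ΣK = 1·0.5 + 2·0.37 + 1·1.1 = 2.34.
ΔP = [f·L/D + ΣK]·(ρV²/2) = [0.01634·3.85/0.402 + 2.34]·(987·0.211²/2) = [0.1565 + 2.34]·21.97 = 54.85 Pa.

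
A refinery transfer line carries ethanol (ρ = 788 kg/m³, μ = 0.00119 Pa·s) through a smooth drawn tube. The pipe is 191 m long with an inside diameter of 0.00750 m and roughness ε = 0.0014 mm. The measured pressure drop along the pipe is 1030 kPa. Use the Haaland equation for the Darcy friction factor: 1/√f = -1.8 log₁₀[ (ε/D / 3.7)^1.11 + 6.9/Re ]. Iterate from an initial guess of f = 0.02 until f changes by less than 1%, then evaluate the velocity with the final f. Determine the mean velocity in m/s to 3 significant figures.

Rearranging Darcy-Weisbach: V = √(2·ΔP·D/(f·L·ρ)). With ε/D = 1.4e-06/0.0075 = 0.000187, iterate starting from f = 0.02:
  f = 0.02 → V = √(2·1.03e+06·0.0075/(0.02·191·788)) = 2.266 m/s; Re = ρVD/μ = 1.125e+04; f → 0.03013
  f = 0.03013 → V = 1.846 m/s; Re = 9167; f → 0.03184
  f = 0.03184 → V = 1.796 m/s; Re = 8918; f → 0.03208
Converged (Δf/f < 1%). With the final f = 0.03208: V = √(2·1.03e+06·0.0075/(0.03208·191·788)) = 1.789 m/s.

V ≈ 1.79 m/s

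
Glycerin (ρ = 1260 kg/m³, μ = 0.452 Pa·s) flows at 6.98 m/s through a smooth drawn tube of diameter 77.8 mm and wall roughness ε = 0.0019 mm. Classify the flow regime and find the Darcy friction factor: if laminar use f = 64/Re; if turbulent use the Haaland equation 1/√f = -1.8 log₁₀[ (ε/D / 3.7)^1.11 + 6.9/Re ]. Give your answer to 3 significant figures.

f ≈ 0.0423

Re = ρVD/μ = 1260·6.98·0.0778/0.452 = 1514.
Re < 2300 → laminar, so f = 64/Re = 0.04228 (roughness is irrelevant in laminar flow).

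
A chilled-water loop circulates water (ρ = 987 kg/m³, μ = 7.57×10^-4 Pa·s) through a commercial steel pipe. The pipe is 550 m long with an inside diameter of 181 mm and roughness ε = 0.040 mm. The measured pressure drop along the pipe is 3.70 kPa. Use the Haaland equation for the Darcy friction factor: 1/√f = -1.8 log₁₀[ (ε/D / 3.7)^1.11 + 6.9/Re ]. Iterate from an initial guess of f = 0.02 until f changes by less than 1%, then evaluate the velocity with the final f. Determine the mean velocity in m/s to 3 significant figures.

V ≈ 0.357 m/s

Rearranging Darcy-Weisbach: V = √(2·ΔP·D/(f·L·ρ)). With ε/D = 4e-05/0.181 = 0.000221, iterate starting from f = 0.02:
  f = 0.02 → V = √(2·3700·0.181/(0.02·550·987)) = 0.3512 m/s; Re = ρVD/μ = 8.289e+04; f → 0.01944
  f = 0.01944 → V = 0.3562 m/s; Re = 8.407e+04; f → 0.0194
Converged (Δf/f < 1%). With the final f = 0.0194: V = √(2·3700·0.181/(0.0194·550·987)) = 0.3567 m/s.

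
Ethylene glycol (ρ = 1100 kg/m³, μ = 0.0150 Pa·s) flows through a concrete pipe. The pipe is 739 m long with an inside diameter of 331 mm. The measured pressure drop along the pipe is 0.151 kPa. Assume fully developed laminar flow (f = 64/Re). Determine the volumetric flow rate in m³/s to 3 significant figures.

For laminar flow, f = 64/Re with Re = ρVD/μ, so Darcy-Weisbach reduces to ΔP = 32μLV/D². Solving for V: V = ΔP·D²/(32μL) = 151·(0.331)²/(32·0.015·739) = 0.04664 m/s.
Check: Re = ρVD/μ = 1100·0.04664·0.331/0.015 = 1132 < 2300, so the laminar assumption holds.
Q = V·A = 0.04664·(π/4·0.331²) = 0.004013 m³/s = 0.00401 m³/s.

Q ≈ 0.00401 m³/s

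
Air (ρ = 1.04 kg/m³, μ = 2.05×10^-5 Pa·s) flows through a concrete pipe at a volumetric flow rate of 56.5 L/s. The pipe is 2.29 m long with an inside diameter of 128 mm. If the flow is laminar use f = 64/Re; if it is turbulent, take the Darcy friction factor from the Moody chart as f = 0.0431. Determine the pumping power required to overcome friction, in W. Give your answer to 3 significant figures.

P ≈ 0.437 W

Q = 56.5 L/s = 56.5/1000 = 0.0565 m³/s.
Cross-sectional area A = πD²/4 = π(0.128)²/4 = 0.01287 m²; mean velocity V = Q/A = 0.0565/0.01287 = 4.391 m/s.
Reynolds number Re = ρVD/μ = 1.04 · 4.391 · 0.128 / 2.05e-05 = 2.851e+04.
Re > 4000 → turbulent; use the Moody-chart value f = 0.0431.
Darcy-Weisbach: ΔP = f(L/D)(ρV²/2) = 0.0431·(2.29/0.128)·(1.04·4.391²/2) = 0.0431·17.89·10.02 = 7.73 Pa.
Pumping power P = QΔP = 0.0565·7.73 = 0.4367 W = 0.437 W.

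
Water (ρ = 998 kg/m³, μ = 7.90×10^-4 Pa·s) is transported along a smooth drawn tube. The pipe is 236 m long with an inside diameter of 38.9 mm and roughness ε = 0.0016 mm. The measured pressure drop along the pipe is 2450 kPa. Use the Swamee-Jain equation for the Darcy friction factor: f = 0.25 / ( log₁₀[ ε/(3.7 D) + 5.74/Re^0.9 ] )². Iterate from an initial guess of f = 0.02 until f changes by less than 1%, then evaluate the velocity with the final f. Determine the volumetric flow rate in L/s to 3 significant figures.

Rearranging Darcy-Weisbach: V = √(2·ΔP·D/(f·L·ρ)). With ε/D = 1.6e-06/0.0389 = 4.11e-05, iterate starting from f = 0.02:
  f = 0.02 → V = √(2·2.45e+06·0.0389/(0.02·236·998)) = 6.361 m/s; Re = ρVD/μ = 3.126e+05; f → 0.01474
  f = 0.01474 → V = 7.409 m/s; Re = 3.641e+05; f → 0.01439
  f = 0.01439 → V = 7.5 m/s; Re = 3.686e+05; f → 0.01436
Converged (Δf/f < 1%). With the final f = 0.01436: V = √(2·2.45e+06·0.0389/(0.01436·236·998)) = 7.507 m/s.
Q = V·A = 7.507·(π/4·0.0389²) = 0.008922 m³/s = 8.92 L/s.

Q ≈ 8.92 L/s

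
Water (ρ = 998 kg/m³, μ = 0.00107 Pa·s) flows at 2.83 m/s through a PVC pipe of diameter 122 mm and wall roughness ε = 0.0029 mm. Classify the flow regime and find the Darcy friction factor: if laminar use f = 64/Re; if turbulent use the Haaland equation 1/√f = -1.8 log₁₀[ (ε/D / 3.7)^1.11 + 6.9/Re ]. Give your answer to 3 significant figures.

Re = ρVD/μ = 998·2.83·0.122/0.00107 = 3.22e+05.
Re > 4000 → turbulent. ε/D = 2.9e-06/0.122 = 2.38e-05; Haaland: 1/√f = -1.8 log₁₀[1.72e-06 + 2.14e-05] = 8.344, so f = 0.01436.

f ≈ 0.0144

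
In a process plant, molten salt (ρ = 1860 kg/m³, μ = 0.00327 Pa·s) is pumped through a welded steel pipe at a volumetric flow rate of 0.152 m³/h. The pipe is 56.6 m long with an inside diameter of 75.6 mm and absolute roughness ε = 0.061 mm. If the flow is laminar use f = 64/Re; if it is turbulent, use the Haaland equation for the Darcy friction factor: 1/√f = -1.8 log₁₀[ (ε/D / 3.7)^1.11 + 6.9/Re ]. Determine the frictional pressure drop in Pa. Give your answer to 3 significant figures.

Q = 0.152 m³/h = 0.152/3600 = 4.222e-05 m³/s.
Cross-sectional area A = πD²/4 = π(0.0756)²/4 = 0.004489 m²; mean velocity V = Q/A = 4.222e-05/0.004489 = 0.009406 m/s.
Reynolds number Re = ρVD/μ = 1860 · 0.009406 · 0.0756 / 0.00327 = 404.5.
Re < 2300 → laminar flow, so f = 64/Re = 64/404.5 = 0.1582 (the turbulent correlation is not needed).
Darcy-Weisbach: ΔP = f(L/D)(ρV²/2) = 0.1582·(56.6/0.0756)·(1860·0.009406²/2) = 0.1582·748.7·0.08228 = 9.747 Pa.

ΔP ≈ 9.75 Pa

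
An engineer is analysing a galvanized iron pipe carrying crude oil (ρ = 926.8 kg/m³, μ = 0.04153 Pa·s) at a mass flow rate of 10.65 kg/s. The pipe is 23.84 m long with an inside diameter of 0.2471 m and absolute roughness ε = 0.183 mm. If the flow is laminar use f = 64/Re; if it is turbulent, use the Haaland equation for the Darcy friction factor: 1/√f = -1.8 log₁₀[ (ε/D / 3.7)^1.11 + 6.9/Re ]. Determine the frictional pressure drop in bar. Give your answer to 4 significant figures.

ΔP ≈ 0.001243 bar

A = πD²/4 = π(0.2471)²/4 = 0.04796 m²; mean velocity V = ṁ/(ρA) = 10.65/(926.8 · 0.04796) = 0.2396 m/s.
Reynolds number Re = ρVD/μ = 926.8 · 0.2396 · 0.2471 / 0.0415 = 1321.
Re < 2300 → laminar flow, so f = 64/Re = 64/1321 = 0.04843 (the turbulent correlation is not needed).
Darcy-Weisbach: ΔP = f(L/D)(ρV²/2) = 0.04843·(23.84/0.2471)·(926.8·0.2396²/2) = 0.04843·96.48·26.61 = 124.3 Pa.
ΔP = 124.3 Pa = 0.001243 bar.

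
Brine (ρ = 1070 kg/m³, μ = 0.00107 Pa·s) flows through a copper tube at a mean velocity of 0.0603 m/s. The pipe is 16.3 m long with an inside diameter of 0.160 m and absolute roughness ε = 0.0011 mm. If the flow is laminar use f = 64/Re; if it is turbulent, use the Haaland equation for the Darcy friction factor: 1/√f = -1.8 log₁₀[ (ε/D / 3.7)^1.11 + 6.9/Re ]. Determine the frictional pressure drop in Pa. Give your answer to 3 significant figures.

Reynolds number Re = ρVD/μ = 1070 · 0.0603 · 0.16 / 0.00107 = 9648.
Re > 4000 → turbulent. Relative roughness ε/D = 1.1e-06/0.16 = 6.88e-06. Haaland: 1/√f = -1.8 log₁₀[(6.88e-06/3.7)^1.11 + 6.9/9648] = -1.8 log₁₀[4.35e-07 + 0.000715] = 5.662, so f = 0.0312.
Darcy-Weisbach: ΔP = f(L/D)(ρV²/2) = 0.0312·(16.3/0.16)·(1070·0.0603²/2) = 0.0312·101.9·1.945 = 6.183 Pa.

ΔP ≈ 6.18 Pa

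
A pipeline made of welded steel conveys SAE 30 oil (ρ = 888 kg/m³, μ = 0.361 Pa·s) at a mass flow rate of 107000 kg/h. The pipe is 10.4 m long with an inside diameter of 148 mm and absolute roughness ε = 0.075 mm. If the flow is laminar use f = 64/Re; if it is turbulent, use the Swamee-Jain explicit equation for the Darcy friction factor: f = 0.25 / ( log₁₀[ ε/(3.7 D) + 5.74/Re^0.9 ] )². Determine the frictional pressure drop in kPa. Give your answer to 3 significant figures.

ṁ = 107000 kg/h = 107000/3600 = 29.72 kg/s.
A = πD²/4 = π(0.148)²/4 = 0.0172 m²; mean velocity V = ṁ/(ρA) = 29.72/(888 · 0.0172) = 1.946 m/s.
Reynolds number Re = ρVD/μ = 888 · 1.946 · 0.148 / 0.361 = 708.3.
Re < 2300 → laminar flow, so f = 64/Re = 64/708.3 = 0.09036 (the turbulent correlation is not needed).
Darcy-Weisbach: ΔP = f(L/D)(ρV²/2) = 0.09036·(10.4/0.148)·(888·1.946²/2) = 0.09036·70.27·1681 = 1.067e+04 Pa.
ΔP = 1.067e+04 Pa = 10.7 kPa.

ΔP ≈ 10.7 kPa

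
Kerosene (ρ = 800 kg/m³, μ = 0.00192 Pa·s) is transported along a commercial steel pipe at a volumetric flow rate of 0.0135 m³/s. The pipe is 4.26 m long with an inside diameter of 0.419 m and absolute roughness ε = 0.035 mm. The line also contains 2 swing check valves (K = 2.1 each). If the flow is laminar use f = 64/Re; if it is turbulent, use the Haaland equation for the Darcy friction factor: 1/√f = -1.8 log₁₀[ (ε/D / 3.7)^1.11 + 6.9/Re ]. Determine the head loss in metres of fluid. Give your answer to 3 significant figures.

h_f ≈ 0.00219 m

Cross-sectional area A = πD²/4 = π(0.419)²/4 = 0.1379 m²; mean velocity V = Q/A = 0.0135/0.1379 = 0.09791 m/s.
Reynolds number Re = ρVD/μ = 800 · 0.09791 · 0.419 / 0.00192 = 1.709e+04.
Re > 4000 → turbulent. Relative roughness ε/D = 3.5e-05/0.419 = 8.35e-05. Haaland: 1/√f = -1.8 log₁₀[(8.35e-05/3.7)^1.11 + 6.9/1.709e+04] = -1.8 log₁₀[6.96e-06 + 0.000404] = 6.096, so f = 0.02691.
Total minor-loss coefficient ΣK = 2·2.1 = 4.2.
ΔP = [f·L/D + ΣK]·(ρV²/2) = [0.02691·4.26/0.419 + 4.2]·(800·0.09791²/2) = [0.2736 + 4.2]·3.834 = 17.15 Pa.
Head loss h_f = ΔP/(ρg) = 17.15/(800·9.81) = 0.00219 m.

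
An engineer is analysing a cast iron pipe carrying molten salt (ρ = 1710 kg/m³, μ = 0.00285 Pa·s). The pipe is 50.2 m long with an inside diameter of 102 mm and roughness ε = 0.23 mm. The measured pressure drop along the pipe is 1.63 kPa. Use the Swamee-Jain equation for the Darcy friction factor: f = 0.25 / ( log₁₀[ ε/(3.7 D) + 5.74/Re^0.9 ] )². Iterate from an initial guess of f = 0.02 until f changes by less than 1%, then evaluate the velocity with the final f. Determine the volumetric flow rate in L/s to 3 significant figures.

Q ≈ 2.93 L/s

Rearranging Darcy-Weisbach: V = √(2·ΔP·D/(f·L·ρ)). With ε/D = 0.00023/0.102 = 0.00225, iterate starting from f = 0.02:
  f = 0.02 → V = √(2·1630·0.102/(0.02·50.2·1710)) = 0.4401 m/s; Re = ρVD/μ = 2.693e+04; f → 0.02931
  f = 0.02931 → V = 0.3636 m/s; Re = 2.225e+04; f → 0.03009
  f = 0.03009 → V = 0.3588 m/s; Re = 2.196e+04; f → 0.03015
Converged (Δf/f < 1%). With the final f = 0.03015: V = √(2·1630·0.102/(0.03015·50.2·1710)) = 0.3584 m/s.
Q = V·A = 0.3584·(π/4·0.102²) = 0.002929 m³/s = 2.93 L/s.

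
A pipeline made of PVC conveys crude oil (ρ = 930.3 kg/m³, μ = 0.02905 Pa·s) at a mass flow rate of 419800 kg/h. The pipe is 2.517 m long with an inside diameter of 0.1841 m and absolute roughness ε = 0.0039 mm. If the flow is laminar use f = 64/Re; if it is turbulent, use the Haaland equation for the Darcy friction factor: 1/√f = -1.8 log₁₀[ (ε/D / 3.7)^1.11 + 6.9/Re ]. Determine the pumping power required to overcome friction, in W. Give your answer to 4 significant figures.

ṁ = 419800 kg/h = 419800/3600 = 116.6 kg/s.
A = πD²/4 = π(0.1841)²/4 = 0.02662 m²; mean velocity V = ṁ/(ρA) = 116.6/(930.3 · 0.02662) = 4.709 m/s.
Reynolds number Re = ρVD/μ = 930.3 · 4.709 · 0.1841 / 0.029 = 2.776e+04.
Re > 4000 → turbulent. Relative roughness ε/D = 3.9e-06/0.1841 = 2.12e-05. Haaland: 1/√f = -1.8 log₁₀[(2.12e-05/3.7)^1.11 + 6.9/2.776e+04] = -1.8 log₁₀[1.52e-06 + 0.000249] = 6.484, so f = 0.02379.
Darcy-Weisbach: ΔP = f(L/D)(ρV²/2) = 0.02379·(2.517/0.1841)·(930.3·4.709²/2) = 0.02379·13.67·1.031e+04 = 3355 Pa.
Q = ṁ/ρ = 116.6/930.3 = 0.1253 m³/s.
Pumping power P = QΔP = 0.1253·3355 = 420.49 W = 420.5 W.

P ≈ 420.5 W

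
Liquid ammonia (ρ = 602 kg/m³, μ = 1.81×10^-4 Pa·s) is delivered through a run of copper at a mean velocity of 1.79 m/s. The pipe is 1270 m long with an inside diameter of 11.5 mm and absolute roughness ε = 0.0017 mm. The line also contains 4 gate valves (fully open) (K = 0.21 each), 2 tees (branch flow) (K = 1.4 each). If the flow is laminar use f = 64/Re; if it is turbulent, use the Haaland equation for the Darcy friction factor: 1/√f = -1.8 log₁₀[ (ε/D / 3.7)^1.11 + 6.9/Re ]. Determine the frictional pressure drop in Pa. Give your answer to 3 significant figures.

ΔP ≈ 2.12×10^6 Pa

Reynolds number Re = ρVD/μ = 602 · 1.79 · 0.0115 / 0.000181 = 6.847e+04.
Re > 4000 → turbulent. Relative roughness ε/D = 1.7e-06/0.0115 = 0.000148. Haaland: 1/√f = -1.8 log₁₀[(0.000148/3.7)^1.11 + 6.9/6.847e+04] = -1.8 log₁₀[1.31e-05 + 0.000101] = 7.098, so f = 0.01985.
Total minor-loss coefficient ΣK = 4·0.21 + 2·1.4 = 3.64.
ΔP = [f·L/D + ΣK]·(ρV²/2) = [0.01985·1270/0.0115 + 3.64]·(602·1.79²/2) = [2192 + 3.64]·964.4 = 2.117e+06 Pa.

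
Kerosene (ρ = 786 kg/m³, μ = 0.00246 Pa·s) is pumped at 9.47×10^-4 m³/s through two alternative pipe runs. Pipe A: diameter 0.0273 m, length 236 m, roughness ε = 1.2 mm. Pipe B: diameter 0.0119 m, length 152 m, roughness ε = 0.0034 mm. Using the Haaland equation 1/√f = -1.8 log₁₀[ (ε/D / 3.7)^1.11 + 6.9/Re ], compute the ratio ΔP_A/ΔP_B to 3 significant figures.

Pipe A: V = Q/A = 0.000947/0.0005853 = 1.618 m/s; Re = 1.411e+04; ε/D = 0.044; Haaland → f = 0.06941; ΔP_A = f(L/D)(ρV²/2) = 6.172e+05 Pa.
Pipe B: V = Q/A = 0.000947/0.0001112 = 8.515 m/s; Re = 3.237e+04; ε/D = 0.000286; Haaland → f = 0.02356; ΔP_B = f(L/D)(ρV²/2) = 8.576e+06 Pa.
ΔP_A/ΔP_B = 6.172e+05/8.576e+06 = 0.0720.

ΔP_A/ΔP_B ≈ 0.0720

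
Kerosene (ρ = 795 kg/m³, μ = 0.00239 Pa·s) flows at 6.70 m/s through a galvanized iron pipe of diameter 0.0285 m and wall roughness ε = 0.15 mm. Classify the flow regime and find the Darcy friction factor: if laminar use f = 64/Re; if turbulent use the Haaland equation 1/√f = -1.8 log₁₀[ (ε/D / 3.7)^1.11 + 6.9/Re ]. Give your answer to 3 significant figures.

Re = ρVD/μ = 795·6.7·0.0285/0.00239 = 6.352e+04.
Re > 4000 → turbulent. ε/D = 0.00015/0.0285 = 0.00526; Haaland: 1/√f = -1.8 log₁₀[0.000692 + 0.000109] = 5.574, so f = 0.03218.

f ≈ 0.0322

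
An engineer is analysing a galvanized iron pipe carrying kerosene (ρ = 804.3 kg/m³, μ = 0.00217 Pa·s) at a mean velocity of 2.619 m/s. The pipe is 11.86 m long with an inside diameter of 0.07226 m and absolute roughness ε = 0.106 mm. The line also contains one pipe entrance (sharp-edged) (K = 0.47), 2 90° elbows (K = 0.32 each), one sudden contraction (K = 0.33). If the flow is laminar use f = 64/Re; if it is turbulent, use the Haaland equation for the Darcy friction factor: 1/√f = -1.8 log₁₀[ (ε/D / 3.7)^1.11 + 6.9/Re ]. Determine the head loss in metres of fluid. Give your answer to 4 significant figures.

h_f ≈ 1.889 m

Reynolds number Re = ρVD/μ = 804.3 · 2.619 · 0.07226 / 0.00217 = 7.014e+04.
Re > 4000 → turbulent. Relative roughness ε/D = 0.000106/0.07226 = 0.00147. Haaland: 1/√f = -1.8 log₁₀[(0.00147/3.7)^1.11 + 6.9/7.014e+04] = -1.8 log₁₀[0.000167 + 9.84e-05] = 6.436, so f = 0.02414.
Total minor-loss coefficient ΣK = 1·0.47 + 2·0.32 + 1·0.33 = 1.44.
ΔP = [f·L/D + ΣK]·(ρV²/2) = [0.02414·11.86/0.07226 + 1.44]·(804.3·2.619²/2) = [3.963 + 1.44]·2758 = 1.49e+04 Pa.
Head loss h_f = ΔP/(ρg) = 1.49e+04/(804.3·9.81) = 1.889 m.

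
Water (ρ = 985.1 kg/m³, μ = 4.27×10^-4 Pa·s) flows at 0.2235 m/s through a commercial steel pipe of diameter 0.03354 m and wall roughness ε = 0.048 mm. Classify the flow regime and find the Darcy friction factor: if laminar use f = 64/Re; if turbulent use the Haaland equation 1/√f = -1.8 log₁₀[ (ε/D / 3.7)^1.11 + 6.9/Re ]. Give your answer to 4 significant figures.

Re = ρVD/μ = 985.1·0.2235·0.03354/0.000427 = 1.729e+04.
Re > 4000 → turbulent. ε/D = 4.8e-05/0.03354 = 0.00143; Haaland: 1/√f = -1.8 log₁₀[0.000163 + 0.000399] = 5.851, so f = 0.02922.

f ≈ 0.02922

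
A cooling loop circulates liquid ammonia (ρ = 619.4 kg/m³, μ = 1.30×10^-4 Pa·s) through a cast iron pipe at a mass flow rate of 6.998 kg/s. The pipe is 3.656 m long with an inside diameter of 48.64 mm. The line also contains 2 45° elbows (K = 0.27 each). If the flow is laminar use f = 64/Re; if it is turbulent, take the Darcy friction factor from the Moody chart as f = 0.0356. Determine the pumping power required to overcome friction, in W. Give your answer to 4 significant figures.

A = πD²/4 = π(0.04864)²/4 = 0.001858 m²; mean velocity V = ṁ/(ρA) = 6.998/(619.4 · 0.001858) = 6.08 m/s.
Reynolds number Re = ρVD/μ = 619.4 · 6.08 · 0.04864 / 0.00013 = 1.409e+06.
Re > 4000 → turbulent; use the Moody-chart value f = 0.0356.
Total minor-loss coefficient ΣK = 2·0.27 = 0.54.
ΔP = [f·L/D + ΣK]·(ρV²/2) = [0.0356·3.656/0.04864 + 0.54]·(619.4·6.08²/2) = [2.676 + 0.54]·1.145e+04 = 3.682e+04 Pa.
Q = ṁ/ρ = 6.998/619.4 = 0.0113 m³/s.
Pumping power P = QΔP = 0.0113·3.682e+04 = 416.00 W = 416.0 W.

P ≈ 416.0 W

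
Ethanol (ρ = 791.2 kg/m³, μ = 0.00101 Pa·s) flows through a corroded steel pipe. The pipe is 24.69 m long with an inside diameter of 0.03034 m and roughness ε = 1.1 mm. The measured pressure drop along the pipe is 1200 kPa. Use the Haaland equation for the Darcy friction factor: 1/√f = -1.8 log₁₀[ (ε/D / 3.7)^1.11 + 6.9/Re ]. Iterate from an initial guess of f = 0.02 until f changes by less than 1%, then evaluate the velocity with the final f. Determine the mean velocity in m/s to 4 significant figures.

Rearranging Darcy-Weisbach: V = √(2·ΔP·D/(f·L·ρ)). With ε/D = 0.0011/0.03034 = 0.0363, iterate starting from f = 0.02:
  f = 0.02 → V = √(2·1.2e+06·0.03034/(0.02·24.69·791.2)) = 13.65 m/s; Re = ρVD/μ = 3.245e+05; f → 0.06216
  f = 0.06216 → V = 7.744 m/s; Re = 1.84e+05; f → 0.06223
Converged (Δf/f < 1%). With the final f = 0.06223: V = √(2·1.2e+06·0.03034/(0.06223·24.69·791.2)) = 7.739 m/s.

V ≈ 7.739 m/s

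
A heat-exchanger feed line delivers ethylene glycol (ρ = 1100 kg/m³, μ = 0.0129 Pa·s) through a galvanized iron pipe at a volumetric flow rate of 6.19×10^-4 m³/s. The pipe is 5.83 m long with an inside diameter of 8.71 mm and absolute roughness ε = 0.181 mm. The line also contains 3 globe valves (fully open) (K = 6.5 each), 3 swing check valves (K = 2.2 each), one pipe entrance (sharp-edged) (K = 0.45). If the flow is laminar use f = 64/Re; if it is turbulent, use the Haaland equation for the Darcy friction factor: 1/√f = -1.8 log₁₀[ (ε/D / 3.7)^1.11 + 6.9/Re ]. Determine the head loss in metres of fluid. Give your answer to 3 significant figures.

Cross-sectional area A = πD²/4 = π(0.00871)²/4 = 5.958e-05 m²; mean velocity V = Q/A = 0.000619/5.958e-05 = 10.39 m/s.
Reynolds number Re = ρVD/μ = 1100 · 10.39 · 0.00871 / 0.0129 = 7716.
Re > 4000 → turbulent. Relative roughness ε/D = 0.000181/0.00871 = 0.0208. Haaland: 1/√f = -1.8 log₁₀[(0.0208/3.7)^1.11 + 6.9/7716] = -1.8 log₁₀[0.00318 + 0.000894] = 4.303, so f = 0.05402.
Total minor-loss coefficient ΣK = 3·6.5 + 3·2.2 + 1·0.45 = 26.6.
ΔP = [f·L/D + ΣK]·(ρV²/2) = [0.05402·5.83/0.00871 + 26.6]·(1100·10.39²/2) = [36.16 + 26.6]·5.936e+04 = 3.722e+06 Pa.
Head loss h_f = ΔP/(ρg) = 3.722e+06/(1100·9.81) = 345 m.

h_f ≈ 345 m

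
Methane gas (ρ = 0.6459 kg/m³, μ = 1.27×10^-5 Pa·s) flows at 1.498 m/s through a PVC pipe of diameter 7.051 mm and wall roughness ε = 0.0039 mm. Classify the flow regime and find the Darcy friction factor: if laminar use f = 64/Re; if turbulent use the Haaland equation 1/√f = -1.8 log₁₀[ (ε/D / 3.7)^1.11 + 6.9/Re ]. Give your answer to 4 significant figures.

Re = ρVD/μ = 0.6459·1.498·0.007051/1.27e-05 = 537.2.
Re < 2300 → laminar, so f = 64/Re = 0.1191 (roughness is irrelevant in laminar flow).

f ≈ 0.1191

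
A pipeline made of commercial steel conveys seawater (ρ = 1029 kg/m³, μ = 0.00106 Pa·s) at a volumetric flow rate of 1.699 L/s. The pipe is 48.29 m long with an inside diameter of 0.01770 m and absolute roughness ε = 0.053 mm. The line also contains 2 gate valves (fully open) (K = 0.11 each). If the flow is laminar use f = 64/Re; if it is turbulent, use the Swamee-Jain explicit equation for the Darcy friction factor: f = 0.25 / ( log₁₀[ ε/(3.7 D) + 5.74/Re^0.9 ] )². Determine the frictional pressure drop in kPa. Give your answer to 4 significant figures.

Q = 1.699 L/s = 1.699/1000 = 0.001699 m³/s.
Cross-sectional area A = πD²/4 = π(0.0177)²/4 = 0.0002461 m²; mean velocity V = Q/A = 0.001699/0.0002461 = 6.905 m/s.
Reynolds number Re = ρVD/μ = 1029 · 6.905 · 0.0177 / 0.00106 = 1.186e+05.
Re > 4000 → turbulent. Relative roughness ε/D = 5.3e-05/0.0177 = 0.00299. Swamee-Jain: f = 0.25/(log₁₀[0.00299/3.7 + 5.74/1.186e+05^0.9])² = 0.25/(log₁₀[0.000809 + 0.000156])² = 0.25/(-3.016)² = 0.02749.
Total minor-loss coefficient ΣK = 2·0.11 = 0.22.
ΔP = [f·L/D + ΣK]·(ρV²/2) = [0.02749·48.29/0.0177 + 0.22]·(1029·6.905²/2) = [75.01 + 0.22]·2.453e+04 = 1.845e+06 Pa.
ΔP = 1.845e+06 Pa = 1845 kPa.

ΔP ≈ 1845 kPa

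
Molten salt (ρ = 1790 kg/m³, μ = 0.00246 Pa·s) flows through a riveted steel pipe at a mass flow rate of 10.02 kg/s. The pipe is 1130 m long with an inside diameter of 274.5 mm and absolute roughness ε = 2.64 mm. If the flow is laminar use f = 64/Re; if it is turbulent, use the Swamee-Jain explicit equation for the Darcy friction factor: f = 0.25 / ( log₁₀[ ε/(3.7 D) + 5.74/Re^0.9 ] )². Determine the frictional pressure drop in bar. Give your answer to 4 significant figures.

A = πD²/4 = π(0.2745)²/4 = 0.05918 m²; mean velocity V = ṁ/(ρA) = 10.02/(1790 · 0.05918) = 0.09459 m/s.
Reynolds number Re = ρVD/μ = 1790 · 0.09459 · 0.2745 / 0.00246 = 1.889e+04.
Re > 4000 → turbulent. Relative roughness ε/D = 0.00264/0.2745 = 0.00962. Swamee-Jain: f = 0.25/(log₁₀[0.00962/3.7 + 5.74/1.889e+04^0.9])² = 0.25/(log₁₀[0.0026 + 0.000813])² = 0.25/(-2.467)² = 0.04108.
Darcy-Weisbach: ΔP = f(L/D)(ρV²/2) = 0.04108·(1130/0.2745)·(1790·0.09459²/2) = 0.04108·4117·8.008 = 1354 Pa.
ΔP = 1354 Pa = 0.01354 bar.

ΔP ≈ 0.01354 bar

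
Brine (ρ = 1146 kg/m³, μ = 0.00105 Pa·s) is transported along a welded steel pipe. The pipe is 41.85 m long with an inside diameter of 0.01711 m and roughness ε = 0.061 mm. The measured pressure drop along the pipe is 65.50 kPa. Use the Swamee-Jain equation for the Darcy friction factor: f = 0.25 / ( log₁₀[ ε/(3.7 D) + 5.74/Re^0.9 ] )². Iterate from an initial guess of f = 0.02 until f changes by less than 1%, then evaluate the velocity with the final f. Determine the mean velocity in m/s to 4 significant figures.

Rearranging Darcy-Weisbach: V = √(2·ΔP·D/(f·L·ρ)). With ε/D = 6.1e-05/0.01711 = 0.00357, iterate starting from f = 0.02:
  f = 0.02 → V = √(2·6.55e+04·0.01711/(0.02·41.85·1146)) = 1.529 m/s; Re = ρVD/μ = 2.855e+04; f → 0.03151
  f = 0.03151 → V = 1.218 m/s; Re = 2.274e+04; f → 0.0323
  f = 0.0323 → V = 1.203 m/s; Re = 2.246e+04; f → 0.03235
Converged (Δf/f < 1%). With the final f = 0.03235: V = √(2·6.55e+04·0.01711/(0.03235·41.85·1146)) = 1.202 m/s.

V ≈ 1.202 m/s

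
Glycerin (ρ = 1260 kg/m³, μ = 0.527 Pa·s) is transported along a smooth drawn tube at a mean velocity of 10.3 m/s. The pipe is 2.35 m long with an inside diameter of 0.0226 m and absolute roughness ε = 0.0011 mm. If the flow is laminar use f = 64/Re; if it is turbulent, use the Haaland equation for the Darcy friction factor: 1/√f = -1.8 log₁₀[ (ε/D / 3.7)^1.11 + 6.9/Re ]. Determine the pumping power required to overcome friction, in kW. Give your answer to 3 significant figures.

P ≈ 3.30 kW

Reynolds number Re = ρVD/μ = 1260 · 10.3 · 0.0226 / 0.527 = 556.6.
Re < 2300 → laminar flow, so f = 64/Re = 64/556.6 = 0.115 (the turbulent correlation is not needed).
Darcy-Weisbach: ΔP = f(L/D)(ρV²/2) = 0.115·(2.35/0.0226)·(1260·10.3²/2) = 0.115·104·6.684e+04 = 7.992e+05 Pa.
Q = V·A = 10.3·0.0004011 = 0.004132 m³/s.
Pumping power P = QΔP = 0.004132·7.992e+05 = 3302 W = 3.30 kW.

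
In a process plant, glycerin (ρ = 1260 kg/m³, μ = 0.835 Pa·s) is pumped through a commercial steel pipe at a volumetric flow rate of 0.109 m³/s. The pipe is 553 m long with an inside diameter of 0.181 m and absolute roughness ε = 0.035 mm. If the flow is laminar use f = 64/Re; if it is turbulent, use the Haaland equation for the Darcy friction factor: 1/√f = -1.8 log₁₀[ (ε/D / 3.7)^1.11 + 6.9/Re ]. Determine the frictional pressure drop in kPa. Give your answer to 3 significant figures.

Cross-sectional area A = πD²/4 = π(0.181)²/4 = 0.02573 m²; mean velocity V = Q/A = 0.109/0.02573 = 4.236 m/s.
Reynolds number Re = ρVD/μ = 1260 · 4.236 · 0.181 / 0.835 = 1157.
Re < 2300 → laminar flow, so f = 64/Re = 64/1157 = 0.05531 (the turbulent correlation is not needed).
Darcy-Weisbach: ΔP = f(L/D)(ρV²/2) = 0.05531·(553/0.181)·(1260·4.236²/2) = 0.05531·3055·1.131e+04 = 1.911e+06 Pa.
ΔP = 1.911e+06 Pa = 1910 kPa.

ΔP ≈ 1910 kPa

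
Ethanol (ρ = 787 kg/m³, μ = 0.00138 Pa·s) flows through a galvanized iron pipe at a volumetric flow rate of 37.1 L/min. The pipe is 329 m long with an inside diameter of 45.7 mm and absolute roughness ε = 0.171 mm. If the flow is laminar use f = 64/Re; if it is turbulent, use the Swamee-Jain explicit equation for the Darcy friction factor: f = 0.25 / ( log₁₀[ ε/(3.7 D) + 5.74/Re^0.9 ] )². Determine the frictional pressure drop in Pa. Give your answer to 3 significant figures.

ΔP ≈ 14800 Pa

Q = 37.1 L/min = 37.1/60000 = 0.0006183 m³/s.
Cross-sectional area A = πD²/4 = π(0.0457)²/4 = 0.00164 m²; mean velocity V = Q/A = 0.0006183/0.00164 = 0.377 m/s.
Reynolds number Re = ρVD/μ = 787 · 0.377 · 0.0457 / 0.00138 = 9825.
Re > 4000 → turbulent. Relative roughness ε/D = 0.000171/0.0457 = 0.00374. Swamee-Jain: f = 0.25/(log₁₀[0.00374/3.7 + 5.74/9825^0.9])² = 0.25/(log₁₀[0.00101 + 0.00146])² = 0.25/(-2.606)² = 0.03681.
Darcy-Weisbach: ΔP = f(L/D)(ρV²/2) = 0.03681·(329/0.0457)·(787·0.377²/2) = 0.03681·7199·55.92 = 1.482e+04 Pa.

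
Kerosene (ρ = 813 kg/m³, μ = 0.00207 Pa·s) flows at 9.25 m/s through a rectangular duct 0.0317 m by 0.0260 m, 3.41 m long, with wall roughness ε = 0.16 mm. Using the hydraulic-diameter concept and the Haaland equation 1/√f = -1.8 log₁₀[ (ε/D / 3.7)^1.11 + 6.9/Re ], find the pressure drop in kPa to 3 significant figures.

Hydraulic diameter D_h = 4A/P = 4·(0.0317·0.026)/(2·(0.0317+0.026)) = 0.003297/0.1154 = 0.02857 m.
Re = ρVD_h/μ = 813·9.25·0.02857/0.00207 = 1.038e+05.
ε/D_h = 0.00016/0.02857 = 0.0056; Haaland gives 1/√f = -1.8 log₁₀[0.000741+6.65e-05] = 5.567, so f = 0.03227.
ΔP = f(L/D_h)(ρV²/2) = 0.03227·3.41/0.02857·3.478e+04 = 1.34e+05 Pa.
ΔP = 134 kPa.

ΔP ≈ 134 kPa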